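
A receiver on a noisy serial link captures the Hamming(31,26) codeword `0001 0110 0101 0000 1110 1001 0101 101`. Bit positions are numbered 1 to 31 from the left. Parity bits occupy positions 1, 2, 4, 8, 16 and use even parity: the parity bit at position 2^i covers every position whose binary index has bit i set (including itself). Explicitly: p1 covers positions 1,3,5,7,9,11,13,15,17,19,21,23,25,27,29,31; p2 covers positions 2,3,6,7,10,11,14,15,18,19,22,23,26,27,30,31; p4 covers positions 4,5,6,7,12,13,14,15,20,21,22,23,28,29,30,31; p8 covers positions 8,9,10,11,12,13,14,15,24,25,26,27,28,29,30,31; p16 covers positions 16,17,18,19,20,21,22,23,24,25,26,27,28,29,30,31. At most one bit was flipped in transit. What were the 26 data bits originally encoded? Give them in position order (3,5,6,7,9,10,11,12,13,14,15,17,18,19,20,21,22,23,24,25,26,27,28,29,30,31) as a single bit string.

00110101000111010010001101

s1: b1⊕b3⊕b5⊕b7⊕b9⊕b11⊕b13⊕b15⊕b17⊕b19⊕b21⊕b23⊕b25⊕b27⊕b29⊕b31 = 0⊕0⊕0⊕1⊕0⊕0⊕0⊕0⊕1⊕1⊕1⊕0⊕0⊕0⊕1⊕1 = 0
s2: b2⊕b3⊕b6⊕b7⊕b10⊕b11⊕b14⊕b15⊕b18⊕b19⊕b22⊕b23⊕b26⊕b27⊕b30⊕b31 = 0⊕0⊕1⊕1⊕1⊕0⊕0⊕0⊕1⊕1⊕0⊕0⊕1⊕0⊕0⊕1 = 1
s4: b4⊕b5⊕b6⊕b7⊕b12⊕b13⊕b14⊕b15⊕b20⊕b21⊕b22⊕b23⊕b28⊕b29⊕b30⊕b31 = 1⊕0⊕1⊕1⊕1⊕0⊕0⊕0⊕0⊕1⊕0⊕0⊕1⊕1⊕0⊕1 = 0
s8: b8⊕b9⊕b10⊕b11⊕b12⊕b13⊕b14⊕b15⊕b24⊕b25⊕b26⊕b27⊕b28⊕b29⊕b30⊕b31 = 0⊕0⊕1⊕0⊕1⊕0⊕0⊕0⊕1⊕0⊕1⊕0⊕1⊕1⊕0⊕1 = 1
s16: b16⊕b17⊕b18⊕b19⊕b20⊕b21⊕b22⊕b23⊕b24⊕b25⊕b26⊕b27⊕b28⊕b29⊕b30⊕b31 = 0⊕1⊕1⊕1⊕0⊕1⊕0⊕0⊕1⊕0⊕1⊕0⊕1⊕1⊕0⊕1 = 1
Syndrome (s16...s1) = 11010 → position 26.
Flip bit 26: corrected codeword = 0001011001010000111010010001101
Data bits at positions 3,5,6,7,9,10,11,12,13,14,15,17,18,19,20,21,22,23,24,25,26,27,28,29,30,31: 00110101000111010010001101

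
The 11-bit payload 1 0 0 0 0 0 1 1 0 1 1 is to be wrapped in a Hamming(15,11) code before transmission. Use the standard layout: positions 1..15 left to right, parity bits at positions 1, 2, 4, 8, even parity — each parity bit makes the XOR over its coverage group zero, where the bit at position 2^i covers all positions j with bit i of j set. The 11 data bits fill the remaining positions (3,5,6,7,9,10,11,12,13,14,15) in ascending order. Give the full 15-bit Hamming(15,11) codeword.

Place data bits at non-power-of-two positions: b3=1, b5=0, b6=0, b7=0, b9=0, b10=0, b11=1, b12=1, b13=0, b14=1, b15=1.
p1 = XOR of data positions {3,5,7,9,11,13,15} = 1⊕0⊕0⊕0⊕1⊕0⊕1 = 1
p2 = XOR of data positions {3,6,7,10,11,14,15} = 1⊕0⊕0⊕0⊕1⊕1⊕1 = 0
p4 = XOR of data positions {5,6,7,12,13,14,15} = 0⊕0⊕0⊕1⊕0⊕1⊕1 = 1
p8 = XOR of data positions {9,10,11,12,13,14,15} = 0⊕0⊕1⊕1⊕0⊕1⊕1 = 0
Codeword b1..b15 = 101100000011011

101100000011011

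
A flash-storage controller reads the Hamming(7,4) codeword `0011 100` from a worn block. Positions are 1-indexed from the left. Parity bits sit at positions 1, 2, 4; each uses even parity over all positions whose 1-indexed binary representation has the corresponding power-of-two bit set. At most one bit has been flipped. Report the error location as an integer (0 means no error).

s1: b1⊕b3⊕b5⊕b7 = 0⊕1⊕1⊕0 = 0
s2: b2⊕b3⊕b6⊕b7 = 0⊕1⊕0⊕0 = 1
s4: b4⊕b5⊕b6⊕b7 = 1⊕1⊕0⊕0 = 0
Syndrome (s4...s1) = 010 → position 2.

2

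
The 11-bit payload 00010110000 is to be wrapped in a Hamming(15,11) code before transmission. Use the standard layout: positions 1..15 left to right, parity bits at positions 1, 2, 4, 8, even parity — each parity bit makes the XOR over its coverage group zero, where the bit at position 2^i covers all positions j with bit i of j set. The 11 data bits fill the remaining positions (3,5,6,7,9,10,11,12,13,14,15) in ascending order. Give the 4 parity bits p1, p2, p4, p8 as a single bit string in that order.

Place data bits at non-power-of-two positions: b3=0, b5=0, b6=0, b7=1, b9=0, b10=1, b11=1, b12=0, b13=0, b14=0, b15=0.
p1 = XOR of data positions {3,5,7,9,11,13,15} = 0⊕0⊕1⊕0⊕1⊕0⊕0 = 0
p2 = XOR of data positions {3,6,7,10,11,14,15} = 0⊕0⊕1⊕1⊕1⊕0⊕0 = 1
p4 = XOR of data positions {5,6,7,12,13,14,15} = 0⊕0⊕1⊕0⊕0⊕0⊕0 = 1
p8 = XOR of data positions {9,10,11,12,13,14,15} = 0⊕1⊕1⊕0⊕0⊕0⊕0 = 0
Parity bits p1,p2,p4,p8 = 0110

0110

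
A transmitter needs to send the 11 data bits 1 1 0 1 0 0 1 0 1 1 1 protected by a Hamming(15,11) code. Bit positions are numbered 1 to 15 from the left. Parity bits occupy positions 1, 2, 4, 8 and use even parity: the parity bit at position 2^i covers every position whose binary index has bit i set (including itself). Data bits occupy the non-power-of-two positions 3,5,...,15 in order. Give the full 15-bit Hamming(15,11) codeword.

011110100010111

Place data bits at non-power-of-two positions: b3=1, b5=1, b6=0, b7=1, b9=0, b10=0, b11=1, b12=0, b13=1, b14=1, b15=1.
p1 = XOR of data positions {3,5,7,9,11,13,15} = 1⊕1⊕1⊕0⊕1⊕1⊕1 = 0
p2 = XOR of data positions {3,6,7,10,11,14,15} = 1⊕0⊕1⊕0⊕1⊕1⊕1 = 1
p4 = XOR of data positions {5,6,7,12,13,14,15} = 1⊕0⊕1⊕0⊕1⊕1⊕1 = 1
p8 = XOR of data positions {9,10,11,12,13,14,15} = 0⊕0⊕1⊕0⊕1⊕1⊕1 = 0
Codeword b1..b15 = 011110100010111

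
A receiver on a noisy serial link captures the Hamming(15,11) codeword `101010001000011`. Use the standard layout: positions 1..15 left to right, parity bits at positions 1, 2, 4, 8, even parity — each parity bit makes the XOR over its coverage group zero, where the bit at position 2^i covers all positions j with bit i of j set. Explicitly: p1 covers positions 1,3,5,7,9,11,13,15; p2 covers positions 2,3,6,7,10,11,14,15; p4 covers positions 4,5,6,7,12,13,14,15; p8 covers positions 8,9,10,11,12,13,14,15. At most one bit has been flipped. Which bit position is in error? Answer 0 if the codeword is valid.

s1: b1⊕b3⊕b5⊕b7⊕b9⊕b11⊕b13⊕b15 = 1⊕1⊕1⊕0⊕1⊕0⊕0⊕1 = 1
s2: b2⊕b3⊕b6⊕b7⊕b10⊕b11⊕b14⊕b15 = 0⊕1⊕0⊕0⊕0⊕0⊕1⊕1 = 1
s4: b4⊕b5⊕b6⊕b7⊕b12⊕b13⊕b14⊕b15 = 0⊕1⊕0⊕0⊕0⊕0⊕1⊕1 = 1
s8: b8⊕b9⊕b10⊕b11⊕b12⊕b13⊕b14⊕b15 = 0⊕1⊕0⊕0⊕0⊕0⊕1⊕1 = 1
Syndrome (s8...s1) = 1111 → position 15.

15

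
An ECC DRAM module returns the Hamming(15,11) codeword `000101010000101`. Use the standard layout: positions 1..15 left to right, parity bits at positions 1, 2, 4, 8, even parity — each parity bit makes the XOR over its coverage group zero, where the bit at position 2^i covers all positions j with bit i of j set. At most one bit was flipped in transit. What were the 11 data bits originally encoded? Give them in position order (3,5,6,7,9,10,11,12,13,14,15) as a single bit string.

s1: b1⊕b3⊕b5⊕b7⊕b9⊕b11⊕b13⊕b15 = 0⊕0⊕0⊕0⊕0⊕0⊕1⊕1 = 0
s2: b2⊕b3⊕b6⊕b7⊕b10⊕b11⊕b14⊕b15 = 0⊕0⊕1⊕0⊕0⊕0⊕0⊕1 = 0
s4: b4⊕b5⊕b6⊕b7⊕b12⊕b13⊕b14⊕b15 = 1⊕0⊕1⊕0⊕0⊕1⊕0⊕1 = 0
s8: b8⊕b9⊕b10⊕b11⊕b12⊕b13⊕b14⊕b15 = 1⊕0⊕0⊕0⊕0⊕1⊕0⊕1 = 1
Syndrome (s8...s1) = 1000 → position 8.
Flip bit 8: corrected codeword = 000101000000101
Data bits at positions 3,5,6,7,9,10,11,12,13,14,15: 00100000101

00100000101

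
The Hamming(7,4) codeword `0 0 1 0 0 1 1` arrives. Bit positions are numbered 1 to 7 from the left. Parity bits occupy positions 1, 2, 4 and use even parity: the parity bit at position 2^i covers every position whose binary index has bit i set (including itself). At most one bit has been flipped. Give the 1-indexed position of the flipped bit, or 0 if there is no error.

2

s1: b1⊕b3⊕b5⊕b7 = 0⊕1⊕0⊕1 = 0
s2: b2⊕b3⊕b6⊕b7 = 0⊕1⊕1⊕1 = 1
s4: b4⊕b5⊕b6⊕b7 = 0⊕0⊕1⊕1 = 0
Syndrome (s4...s1) = 010 → position 2.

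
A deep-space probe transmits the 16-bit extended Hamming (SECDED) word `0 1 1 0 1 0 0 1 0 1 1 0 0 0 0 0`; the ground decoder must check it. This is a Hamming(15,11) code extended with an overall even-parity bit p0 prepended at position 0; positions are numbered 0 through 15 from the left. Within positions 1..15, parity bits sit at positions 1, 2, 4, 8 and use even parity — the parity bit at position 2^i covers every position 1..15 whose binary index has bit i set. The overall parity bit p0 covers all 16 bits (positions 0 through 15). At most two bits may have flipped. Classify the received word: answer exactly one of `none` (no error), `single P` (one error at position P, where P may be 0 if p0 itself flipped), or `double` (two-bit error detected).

double

s1: b1⊕b3⊕b5⊕b7⊕b9⊕b11⊕b13⊕b15 = 1⊕0⊕0⊕1⊕1⊕0⊕0⊕0 = 1
s2: b2⊕b3⊕b6⊕b7⊕b10⊕b11⊕b14⊕b15 = 1⊕0⊕0⊕1⊕1⊕0⊕0⊕0 = 1
s4: b4⊕b5⊕b6⊕b7⊕b12⊕b13⊕b14⊕b15 = 1⊕0⊕0⊕1⊕0⊕0⊕0⊕0 = 0
s8: b8⊕b9⊕b10⊕b11⊕b12⊕b13⊕b14⊕b15 = 0⊕1⊕1⊕0⊕0⊕0⊕0⊕0 = 0
Syndrome (s8...s1) = 0011 → position 3.
Overall parity (XOR of all 16 bits, including p0): 0⊕1⊕1⊕0⊕1⊕0⊕0⊕1⊕0⊕1⊕1⊕0⊕0⊕0⊕0⊕0 = 0
Overall=0, syndrome position=3 → double-bit error detected (uncorrectable).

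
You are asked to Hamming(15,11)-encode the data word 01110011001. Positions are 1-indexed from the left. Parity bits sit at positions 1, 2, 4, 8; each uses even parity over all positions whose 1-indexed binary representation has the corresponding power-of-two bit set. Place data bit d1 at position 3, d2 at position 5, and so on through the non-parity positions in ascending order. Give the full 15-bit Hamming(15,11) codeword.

000111110011001

Place data bits at non-power-of-two positions: b3=0, b5=1, b6=1, b7=1, b9=0, b10=0, b11=1, b12=1, b13=0, b14=0, b15=1.
p1 = XOR of data positions {3,5,7,9,11,13,15} = 0⊕1⊕1⊕0⊕1⊕0⊕1 = 0
p2 = XOR of data positions {3,6,7,10,11,14,15} = 0⊕1⊕1⊕0⊕1⊕0⊕1 = 0
p4 = XOR of data positions {5,6,7,12,13,14,15} = 1⊕1⊕1⊕1⊕0⊕0⊕1 = 1
p8 = XOR of data positions {9,10,11,12,13,14,15} = 0⊕0⊕1⊕1⊕0⊕0⊕1 = 1
Codeword b1..b15 = 000111110011001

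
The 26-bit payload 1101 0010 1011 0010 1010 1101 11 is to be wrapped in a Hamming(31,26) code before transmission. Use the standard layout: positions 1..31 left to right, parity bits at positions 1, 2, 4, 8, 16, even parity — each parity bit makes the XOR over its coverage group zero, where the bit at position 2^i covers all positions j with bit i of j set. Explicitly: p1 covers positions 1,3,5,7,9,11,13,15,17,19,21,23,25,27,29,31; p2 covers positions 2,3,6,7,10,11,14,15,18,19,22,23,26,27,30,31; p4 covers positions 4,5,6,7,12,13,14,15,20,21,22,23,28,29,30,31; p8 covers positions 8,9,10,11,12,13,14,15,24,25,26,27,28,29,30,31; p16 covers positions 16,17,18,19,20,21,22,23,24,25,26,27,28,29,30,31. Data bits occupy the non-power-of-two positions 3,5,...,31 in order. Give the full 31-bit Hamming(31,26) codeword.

0111101100101011100101010110111

Place data bits at non-power-of-two positions: b3=1, b5=1, b6=0, b7=1, b9=0, b10=0, b11=1, b12=0, b13=1, b14=0, b15=1, b17=1, b18=0, b19=0, b20=1, b21=0, b22=1, b23=0, b24=1, b25=0, b26=1, b27=1, b28=0, b29=1, b30=1, b31=1.
p1 = XOR of data positions {3,5,7,9,11,13,15,17,19,21,23,25,27,29,31} = 1⊕1⊕1⊕0⊕1⊕1⊕1⊕1⊕0⊕0⊕0⊕0⊕1⊕1⊕1 = 0
p2 = XOR of data positions {3,6,7,10,11,14,15,18,19,22,23,26,27,30,31} = 1⊕0⊕1⊕0⊕1⊕0⊕1⊕0⊕0⊕1⊕0⊕1⊕1⊕1⊕1 = 1
p4 = XOR of data positions {5,6,7,12,13,14,15,20,21,22,23,28,29,30,31} = 1⊕0⊕1⊕0⊕1⊕0⊕1⊕1⊕0⊕1⊕0⊕0⊕1⊕1⊕1 = 1
p8 = XOR of data positions {9,10,11,12,13,14,15,24,25,26,27,28,29,30,31} = 0⊕0⊕1⊕0⊕1⊕0⊕1⊕1⊕0⊕1⊕1⊕0⊕1⊕1⊕1 = 1
p16 = XOR of data positions {17,18,19,20,21,22,23,24,25,26,27,28,29,30,31} = 1⊕0⊕0⊕1⊕0⊕1⊕0⊕1⊕0⊕1⊕1⊕0⊕1⊕1⊕1 = 1
Codeword b1..b31 = 0111101100101011100101010110111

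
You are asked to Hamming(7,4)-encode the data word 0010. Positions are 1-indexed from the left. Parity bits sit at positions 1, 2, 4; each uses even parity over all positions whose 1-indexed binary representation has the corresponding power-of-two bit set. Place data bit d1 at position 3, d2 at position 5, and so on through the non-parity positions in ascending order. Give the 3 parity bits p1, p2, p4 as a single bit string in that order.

Place data bits at non-power-of-two positions: b3=0, b5=0, b6=1, b7=0.
p1 = XOR of data positions {3,5,7} = 0⊕0⊕0 = 0
p2 = XOR of data positions {3,6,7} = 0⊕1⊕0 = 1
p4 = XOR of data positions {5,6,7} = 0⊕1⊕0 = 1
Parity bits p1,p2,p4 = 011

011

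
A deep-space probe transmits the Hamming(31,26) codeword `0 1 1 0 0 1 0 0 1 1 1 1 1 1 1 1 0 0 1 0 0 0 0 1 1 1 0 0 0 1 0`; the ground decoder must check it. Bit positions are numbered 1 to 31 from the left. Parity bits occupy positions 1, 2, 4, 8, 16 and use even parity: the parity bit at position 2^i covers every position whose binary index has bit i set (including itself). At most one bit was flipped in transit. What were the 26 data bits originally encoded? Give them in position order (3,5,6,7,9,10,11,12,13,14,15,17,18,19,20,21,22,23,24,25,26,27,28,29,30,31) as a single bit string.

10100111111001000011100010

s1: b1⊕b3⊕b5⊕b7⊕b9⊕b11⊕b13⊕b15⊕b17⊕b19⊕b21⊕b23⊕b25⊕b27⊕b29⊕b31 = 0⊕1⊕0⊕0⊕1⊕1⊕1⊕1⊕0⊕1⊕0⊕0⊕1⊕0⊕0⊕0 = 1
s2: b2⊕b3⊕b6⊕b7⊕b10⊕b11⊕b14⊕b15⊕b18⊕b19⊕b22⊕b23⊕b26⊕b27⊕b30⊕b31 = 1⊕1⊕1⊕0⊕1⊕1⊕1⊕1⊕0⊕1⊕0⊕0⊕1⊕0⊕1⊕0 = 0
s4: b4⊕b5⊕b6⊕b7⊕b12⊕b13⊕b14⊕b15⊕b20⊕b21⊕b22⊕b23⊕b28⊕b29⊕b30⊕b31 = 0⊕0⊕1⊕0⊕1⊕1⊕1⊕1⊕0⊕0⊕0⊕0⊕0⊕0⊕1⊕0 = 0
s8: b8⊕b9⊕b10⊕b11⊕b12⊕b13⊕b14⊕b15⊕b24⊕b25⊕b26⊕b27⊕b28⊕b29⊕b30⊕b31 = 0⊕1⊕1⊕1⊕1⊕1⊕1⊕1⊕1⊕1⊕1⊕0⊕0⊕0⊕1⊕0 = 1
s16: b16⊕b17⊕b18⊕b19⊕b20⊕b21⊕b22⊕b23⊕b24⊕b25⊕b26⊕b27⊕b28⊕b29⊕b30⊕b31 = 1⊕0⊕0⊕1⊕0⊕0⊕0⊕0⊕1⊕1⊕1⊕0⊕0⊕0⊕1⊕0 = 0
Syndrome (s16...s1) = 01001 → position 9.
Flip bit 9: corrected codeword = 0110010001111111001000011100010
Data bits at positions 3,5,6,7,9,10,11,12,13,14,15,17,18,19,20,21,22,23,24,25,26,27,28,29,30,31: 10100111111001000011100010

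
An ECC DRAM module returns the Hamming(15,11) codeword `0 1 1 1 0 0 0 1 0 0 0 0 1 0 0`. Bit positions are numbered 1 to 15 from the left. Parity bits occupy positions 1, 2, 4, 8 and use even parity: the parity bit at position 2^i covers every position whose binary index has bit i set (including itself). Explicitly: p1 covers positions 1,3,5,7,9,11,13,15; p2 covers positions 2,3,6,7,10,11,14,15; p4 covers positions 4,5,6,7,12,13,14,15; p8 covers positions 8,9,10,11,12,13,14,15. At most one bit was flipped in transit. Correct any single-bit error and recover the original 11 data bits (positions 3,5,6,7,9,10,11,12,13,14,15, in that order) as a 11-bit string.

s1: b1⊕b3⊕b5⊕b7⊕b9⊕b11⊕b13⊕b15 = 0⊕1⊕0⊕0⊕0⊕0⊕1⊕0 = 0
s2: b2⊕b3⊕b6⊕b7⊕b10⊕b11⊕b14⊕b15 = 1⊕1⊕0⊕0⊕0⊕0⊕0⊕0 = 0
s4: b4⊕b5⊕b6⊕b7⊕b12⊕b13⊕b14⊕b15 = 1⊕0⊕0⊕0⊕0⊕1⊕0⊕0 = 0
s8: b8⊕b9⊕b10⊕b11⊕b12⊕b13⊕b14⊕b15 = 1⊕0⊕0⊕0⊕0⊕1⊕0⊕0 = 0
Syndrome (s8...s1) = 0000 → position 0 (no error).
No correction needed.
Data bits at positions 3,5,6,7,9,10,11,12,13,14,15: 10000000100

10000000100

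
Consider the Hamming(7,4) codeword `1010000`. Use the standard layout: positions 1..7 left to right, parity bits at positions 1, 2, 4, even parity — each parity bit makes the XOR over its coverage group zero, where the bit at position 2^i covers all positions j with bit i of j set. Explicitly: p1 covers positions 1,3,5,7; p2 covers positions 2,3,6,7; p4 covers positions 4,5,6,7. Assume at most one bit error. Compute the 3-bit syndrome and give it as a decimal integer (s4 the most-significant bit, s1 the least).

s1: b1⊕b3⊕b5⊕b7 = 1⊕1⊕0⊕0 = 0
s2: b2⊕b3⊕b6⊕b7 = 0⊕1⊕0⊕0 = 1
s4: b4⊕b5⊕b6⊕b7 = 0⊕0⊕0⊕0 = 0
Syndrome (s4...s1) = 010 → position 2.

2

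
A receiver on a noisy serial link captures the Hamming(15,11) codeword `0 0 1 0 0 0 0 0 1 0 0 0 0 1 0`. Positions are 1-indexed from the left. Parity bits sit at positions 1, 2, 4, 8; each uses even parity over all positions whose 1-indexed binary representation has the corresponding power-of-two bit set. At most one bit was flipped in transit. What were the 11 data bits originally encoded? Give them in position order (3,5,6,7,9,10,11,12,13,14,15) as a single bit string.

s1: b1⊕b3⊕b5⊕b7⊕b9⊕b11⊕b13⊕b15 = 0⊕1⊕0⊕0⊕1⊕0⊕0⊕0 = 0
s2: b2⊕b3⊕b6⊕b7⊕b10⊕b11⊕b14⊕b15 = 0⊕1⊕0⊕0⊕0⊕0⊕1⊕0 = 0
s4: b4⊕b5⊕b6⊕b7⊕b12⊕b13⊕b14⊕b15 = 0⊕0⊕0⊕0⊕0⊕0⊕1⊕0 = 1
s8: b8⊕b9⊕b10⊕b11⊕b12⊕b13⊕b14⊕b15 = 0⊕1⊕0⊕0⊕0⊕0⊕1⊕0 = 0
Syndrome (s8...s1) = 0100 → position 4.
Flip bit 4: corrected codeword = 001100001000010
Data bits at positions 3,5,6,7,9,10,11,12,13,14,15: 10001000010

10001000010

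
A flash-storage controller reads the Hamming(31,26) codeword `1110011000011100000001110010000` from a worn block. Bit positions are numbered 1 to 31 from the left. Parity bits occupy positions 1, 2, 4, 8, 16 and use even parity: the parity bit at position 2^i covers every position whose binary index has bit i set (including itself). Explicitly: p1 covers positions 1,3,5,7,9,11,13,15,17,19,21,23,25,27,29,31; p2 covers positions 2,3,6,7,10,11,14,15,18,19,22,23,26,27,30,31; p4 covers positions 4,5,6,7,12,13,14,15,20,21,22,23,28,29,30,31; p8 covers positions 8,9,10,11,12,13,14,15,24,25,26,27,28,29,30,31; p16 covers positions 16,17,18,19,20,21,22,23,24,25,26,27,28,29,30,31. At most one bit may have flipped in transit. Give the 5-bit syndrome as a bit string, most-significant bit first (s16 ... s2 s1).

01100

s1: b1⊕b3⊕b5⊕b7⊕b9⊕b11⊕b13⊕b15⊕b17⊕b19⊕b21⊕b23⊕b25⊕b27⊕b29⊕b31 = 1⊕1⊕0⊕1⊕0⊕0⊕1⊕0⊕0⊕0⊕0⊕1⊕0⊕1⊕0⊕0 = 0
s2: b2⊕b3⊕b6⊕b7⊕b10⊕b11⊕b14⊕b15⊕b18⊕b19⊕b22⊕b23⊕b26⊕b27⊕b30⊕b31 = 1⊕1⊕1⊕1⊕0⊕0⊕1⊕0⊕0⊕0⊕1⊕1⊕0⊕1⊕0⊕0 = 0
s4: b4⊕b5⊕b6⊕b7⊕b12⊕b13⊕b14⊕b15⊕b20⊕b21⊕b22⊕b23⊕b28⊕b29⊕b30⊕b31 = 0⊕0⊕1⊕1⊕1⊕1⊕1⊕0⊕0⊕0⊕1⊕1⊕0⊕0⊕0⊕0 = 1
s8: b8⊕b9⊕b10⊕b11⊕b12⊕b13⊕b14⊕b15⊕b24⊕b25⊕b26⊕b27⊕b28⊕b29⊕b30⊕b31 = 0⊕0⊕0⊕0⊕1⊕1⊕1⊕0⊕1⊕0⊕0⊕1⊕0⊕0⊕0⊕0 = 1
s16: b16⊕b17⊕b18⊕b19⊕b20⊕b21⊕b22⊕b23⊕b24⊕b25⊕b26⊕b27⊕b28⊕b29⊕b30⊕b31 = 0⊕0⊕0⊕0⊕0⊕0⊕1⊕1⊕1⊕0⊕0⊕1⊕0⊕0⊕0⊕0 = 0
Syndrome (s16...s1) = 01100 → position 12.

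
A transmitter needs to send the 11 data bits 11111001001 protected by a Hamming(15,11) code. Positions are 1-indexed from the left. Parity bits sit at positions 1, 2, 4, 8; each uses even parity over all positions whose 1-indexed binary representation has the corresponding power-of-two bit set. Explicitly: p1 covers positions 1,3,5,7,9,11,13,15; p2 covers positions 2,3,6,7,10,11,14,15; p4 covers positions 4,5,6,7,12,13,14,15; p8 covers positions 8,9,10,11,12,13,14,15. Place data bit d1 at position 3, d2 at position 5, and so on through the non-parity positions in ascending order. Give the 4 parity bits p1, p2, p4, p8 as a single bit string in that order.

1011

Place data bits at non-power-of-two positions: b3=1, b5=1, b6=1, b7=1, b9=1, b10=0, b11=0, b12=1, b13=0, b14=0, b15=1.
p1 = XOR of data positions {3,5,7,9,11,13,15} = 1⊕1⊕1⊕1⊕0⊕0⊕1 = 1
p2 = XOR of data positions {3,6,7,10,11,14,15} = 1⊕1⊕1⊕0⊕0⊕0⊕1 = 0
p4 = XOR of data positions {5,6,7,12,13,14,15} = 1⊕1⊕1⊕1⊕0⊕0⊕1 = 1
p8 = XOR of data positions {9,10,11,12,13,14,15} = 1⊕0⊕0⊕1⊕0⊕0⊕1 = 1
Parity bits p1,p2,p4,p8 = 1011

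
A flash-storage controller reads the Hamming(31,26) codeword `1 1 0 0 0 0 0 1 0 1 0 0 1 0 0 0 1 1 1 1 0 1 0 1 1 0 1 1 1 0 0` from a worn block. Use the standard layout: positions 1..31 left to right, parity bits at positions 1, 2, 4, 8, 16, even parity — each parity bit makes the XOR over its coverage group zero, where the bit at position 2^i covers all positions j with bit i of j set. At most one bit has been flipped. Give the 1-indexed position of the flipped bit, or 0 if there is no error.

s1: b1⊕b3⊕b5⊕b7⊕b9⊕b11⊕b13⊕b15⊕b17⊕b19⊕b21⊕b23⊕b25⊕b27⊕b29⊕b31 = 1⊕0⊕0⊕0⊕0⊕0⊕1⊕0⊕1⊕1⊕0⊕0⊕1⊕1⊕1⊕0 = 1
s2: b2⊕b3⊕b6⊕b7⊕b10⊕b11⊕b14⊕b15⊕b18⊕b19⊕b22⊕b23⊕b26⊕b27⊕b30⊕b31 = 1⊕0⊕0⊕0⊕1⊕0⊕0⊕0⊕1⊕1⊕1⊕0⊕0⊕1⊕0⊕0 = 0
s4: b4⊕b5⊕b6⊕b7⊕b12⊕b13⊕b14⊕b15⊕b20⊕b21⊕b22⊕b23⊕b28⊕b29⊕b30⊕b31 = 0⊕0⊕0⊕0⊕0⊕1⊕0⊕0⊕1⊕0⊕1⊕0⊕1⊕1⊕0⊕0 = 1
s8: b8⊕b9⊕b10⊕b11⊕b12⊕b13⊕b14⊕b15⊕b24⊕b25⊕b26⊕b27⊕b28⊕b29⊕b30⊕b31 = 1⊕0⊕1⊕0⊕0⊕1⊕0⊕0⊕1⊕1⊕0⊕1⊕1⊕1⊕0⊕0 = 0
s16: b16⊕b17⊕b18⊕b19⊕b20⊕b21⊕b22⊕b23⊕b24⊕b25⊕b26⊕b27⊕b28⊕b29⊕b30⊕b31 = 0⊕1⊕1⊕1⊕1⊕0⊕1⊕0⊕1⊕1⊕0⊕1⊕1⊕1⊕0⊕0 = 0
Syndrome (s16...s1) = 00101 → position 5.

5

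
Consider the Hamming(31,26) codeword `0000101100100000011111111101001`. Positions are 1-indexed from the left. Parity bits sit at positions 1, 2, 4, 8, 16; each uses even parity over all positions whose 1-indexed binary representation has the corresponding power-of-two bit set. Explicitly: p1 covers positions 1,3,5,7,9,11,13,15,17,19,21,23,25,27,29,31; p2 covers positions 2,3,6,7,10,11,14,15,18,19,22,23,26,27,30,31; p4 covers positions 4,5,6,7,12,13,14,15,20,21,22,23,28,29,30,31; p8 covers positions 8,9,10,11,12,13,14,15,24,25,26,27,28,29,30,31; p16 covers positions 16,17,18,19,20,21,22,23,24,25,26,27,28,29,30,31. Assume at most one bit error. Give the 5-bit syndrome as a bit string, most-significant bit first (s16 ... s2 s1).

s1: b1⊕b3⊕b5⊕b7⊕b9⊕b11⊕b13⊕b15⊕b17⊕b19⊕b21⊕b23⊕b25⊕b27⊕b29⊕b31 = 0⊕0⊕1⊕1⊕0⊕1⊕0⊕0⊕0⊕1⊕1⊕1⊕1⊕0⊕0⊕1 = 0
s2: b2⊕b3⊕b6⊕b7⊕b10⊕b11⊕b14⊕b15⊕b18⊕b19⊕b22⊕b23⊕b26⊕b27⊕b30⊕b31 = 0⊕0⊕0⊕1⊕0⊕1⊕0⊕0⊕1⊕1⊕1⊕1⊕1⊕0⊕0⊕1 = 0
s4: b4⊕b5⊕b6⊕b7⊕b12⊕b13⊕b14⊕b15⊕b20⊕b21⊕b22⊕b23⊕b28⊕b29⊕b30⊕b31 = 0⊕1⊕0⊕1⊕0⊕0⊕0⊕0⊕1⊕1⊕1⊕1⊕1⊕0⊕0⊕1 = 0
s8: b8⊕b9⊕b10⊕b11⊕b12⊕b13⊕b14⊕b15⊕b24⊕b25⊕b26⊕b27⊕b28⊕b29⊕b30⊕b31 = 1⊕0⊕0⊕1⊕0⊕0⊕0⊕0⊕1⊕1⊕1⊕0⊕1⊕0⊕0⊕1 = 1
s16: b16⊕b17⊕b18⊕b19⊕b20⊕b21⊕b22⊕b23⊕b24⊕b25⊕b26⊕b27⊕b28⊕b29⊕b30⊕b31 = 0⊕0⊕1⊕1⊕1⊕1⊕1⊕1⊕1⊕1⊕1⊕0⊕1⊕0⊕0⊕1 = 1
Syndrome (s16...s1) = 11000 → position 24.

11000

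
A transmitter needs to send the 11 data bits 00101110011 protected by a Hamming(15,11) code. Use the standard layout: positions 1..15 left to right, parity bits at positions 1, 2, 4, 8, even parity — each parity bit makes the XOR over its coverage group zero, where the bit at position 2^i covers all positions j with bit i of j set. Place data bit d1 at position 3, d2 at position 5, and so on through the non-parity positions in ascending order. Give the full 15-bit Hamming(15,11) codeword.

Place data bits at non-power-of-two positions: b3=0, b5=0, b6=1, b7=0, b9=1, b10=1, b11=1, b12=0, b13=0, b14=1, b15=1.
p1 = XOR of data positions {3,5,7,9,11,13,15} = 0⊕0⊕0⊕1⊕1⊕0⊕1 = 1
p2 = XOR of data positions {3,6,7,10,11,14,15} = 0⊕1⊕0⊕1⊕1⊕1⊕1 = 1
p4 = XOR of data positions {5,6,7,12,13,14,15} = 0⊕1⊕0⊕0⊕0⊕1⊕1 = 1
p8 = XOR of data positions {9,10,11,12,13,14,15} = 1⊕1⊕1⊕0⊕0⊕1⊕1 = 1
Codeword b1..b15 = 110101011110011

110101011110011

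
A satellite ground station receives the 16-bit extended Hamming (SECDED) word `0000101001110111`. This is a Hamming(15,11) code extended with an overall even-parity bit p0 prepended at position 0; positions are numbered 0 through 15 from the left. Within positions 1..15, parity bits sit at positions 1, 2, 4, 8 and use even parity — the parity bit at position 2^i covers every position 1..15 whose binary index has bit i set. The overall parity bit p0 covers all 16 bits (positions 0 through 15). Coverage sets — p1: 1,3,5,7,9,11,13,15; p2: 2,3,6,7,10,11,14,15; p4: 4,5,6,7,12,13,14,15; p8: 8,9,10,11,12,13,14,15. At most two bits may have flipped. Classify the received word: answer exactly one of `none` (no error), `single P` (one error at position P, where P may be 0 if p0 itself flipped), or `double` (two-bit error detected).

s1: b1⊕b3⊕b5⊕b7⊕b9⊕b11⊕b13⊕b15 = 0⊕0⊕0⊕0⊕1⊕1⊕1⊕1 = 0
s2: b2⊕b3⊕b6⊕b7⊕b10⊕b11⊕b14⊕b15 = 0⊕0⊕1⊕0⊕1⊕1⊕1⊕1 = 1
s4: b4⊕b5⊕b6⊕b7⊕b12⊕b13⊕b14⊕b15 = 1⊕0⊕1⊕0⊕0⊕1⊕1⊕1 = 1
s8: b8⊕b9⊕b10⊕b11⊕b12⊕b13⊕b14⊕b15 = 0⊕1⊕1⊕1⊕0⊕1⊕1⊕1 = 0
Syndrome (s8...s1) = 0110 → position 6.
Overall parity (XOR of all 16 bits, including p0): 0⊕0⊕0⊕0⊕1⊕0⊕1⊕0⊕0⊕1⊕1⊕1⊕0⊕1⊕1⊕1 = 0
Overall=0, syndrome position=6 → double-bit error detected (uncorrectable).

double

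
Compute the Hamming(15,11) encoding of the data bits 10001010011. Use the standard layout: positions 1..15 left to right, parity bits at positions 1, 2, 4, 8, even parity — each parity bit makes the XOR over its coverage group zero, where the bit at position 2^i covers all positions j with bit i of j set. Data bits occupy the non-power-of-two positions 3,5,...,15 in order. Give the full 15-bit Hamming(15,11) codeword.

Place data bits at non-power-of-two positions: b3=1, b5=0, b6=0, b7=0, b9=1, b10=0, b11=1, b12=0, b13=0, b14=1, b15=1.
p1 = XOR of data positions {3,5,7,9,11,13,15} = 1⊕0⊕0⊕1⊕1⊕0⊕1 = 0
p2 = XOR of data positions {3,6,7,10,11,14,15} = 1⊕0⊕0⊕0⊕1⊕1⊕1 = 0
p4 = XOR of data positions {5,6,7,12,13,14,15} = 0⊕0⊕0⊕0⊕0⊕1⊕1 = 0
p8 = XOR of data positions {9,10,11,12,13,14,15} = 1⊕0⊕1⊕0⊕0⊕1⊕1 = 0
Codeword b1..b15 = 001000001010011

001000001010011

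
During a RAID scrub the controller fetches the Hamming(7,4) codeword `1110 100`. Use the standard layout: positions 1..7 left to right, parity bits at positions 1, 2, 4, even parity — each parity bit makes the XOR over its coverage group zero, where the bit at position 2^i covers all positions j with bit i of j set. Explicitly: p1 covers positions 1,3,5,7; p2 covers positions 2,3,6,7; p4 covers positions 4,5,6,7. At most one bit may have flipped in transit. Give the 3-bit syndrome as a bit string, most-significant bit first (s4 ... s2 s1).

101

s1: b1⊕b3⊕b5⊕b7 = 1⊕1⊕1⊕0 = 1
s2: b2⊕b3⊕b6⊕b7 = 1⊕1⊕0⊕0 = 0
s4: b4⊕b5⊕b6⊕b7 = 0⊕1⊕0⊕0 = 1
Syndrome (s4...s1) = 101 → position 5.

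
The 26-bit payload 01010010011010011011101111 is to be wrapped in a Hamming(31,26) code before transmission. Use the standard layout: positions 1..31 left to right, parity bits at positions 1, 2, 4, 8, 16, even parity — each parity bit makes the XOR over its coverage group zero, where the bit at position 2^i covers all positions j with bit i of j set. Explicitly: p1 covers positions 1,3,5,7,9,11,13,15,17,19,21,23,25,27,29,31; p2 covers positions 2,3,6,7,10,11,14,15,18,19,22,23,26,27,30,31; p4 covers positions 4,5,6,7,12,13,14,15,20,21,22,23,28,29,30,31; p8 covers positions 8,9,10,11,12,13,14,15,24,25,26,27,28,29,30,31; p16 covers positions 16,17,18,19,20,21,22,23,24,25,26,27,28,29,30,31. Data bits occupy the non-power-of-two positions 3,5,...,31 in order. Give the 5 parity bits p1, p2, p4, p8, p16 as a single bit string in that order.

Place data bits at non-power-of-two positions: b3=0, b5=1, b6=0, b7=1, b9=0, b10=0, b11=1, b12=0, b13=0, b14=1, b15=1, b17=0, b18=1, b19=0, b20=0, b21=1, b22=1, b23=0, b24=1, b25=1, b26=1, b27=0, b28=1, b29=1, b30=1, b31=1.
p1 = XOR of data positions {3,5,7,9,11,13,15,17,19,21,23,25,27,29,31} = 0⊕1⊕1⊕0⊕1⊕0⊕1⊕0⊕0⊕1⊕0⊕1⊕0⊕1⊕1 = 0
p2 = XOR of data positions {3,6,7,10,11,14,15,18,19,22,23,26,27,30,31} = 0⊕0⊕1⊕0⊕1⊕1⊕1⊕1⊕0⊕1⊕0⊕1⊕0⊕1⊕1 = 1
p4 = XOR of data positions {5,6,7,12,13,14,15,20,21,22,23,28,29,30,31} = 1⊕0⊕1⊕0⊕0⊕1⊕1⊕0⊕1⊕1⊕0⊕1⊕1⊕1⊕1 = 0
p8 = XOR of data positions {9,10,11,12,13,14,15,24,25,26,27,28,29,30,31} = 0⊕0⊕1⊕0⊕0⊕1⊕1⊕1⊕1⊕1⊕0⊕1⊕1⊕1⊕1 = 0
p16 = XOR of data positions {17,18,19,20,21,22,23,24,25,26,27,28,29,30,31} = 0⊕1⊕0⊕0⊕1⊕1⊕0⊕1⊕1⊕1⊕0⊕1⊕1⊕1⊕1 = 0
Parity bits p1,p2,p4,p8,p16 = 01000

01000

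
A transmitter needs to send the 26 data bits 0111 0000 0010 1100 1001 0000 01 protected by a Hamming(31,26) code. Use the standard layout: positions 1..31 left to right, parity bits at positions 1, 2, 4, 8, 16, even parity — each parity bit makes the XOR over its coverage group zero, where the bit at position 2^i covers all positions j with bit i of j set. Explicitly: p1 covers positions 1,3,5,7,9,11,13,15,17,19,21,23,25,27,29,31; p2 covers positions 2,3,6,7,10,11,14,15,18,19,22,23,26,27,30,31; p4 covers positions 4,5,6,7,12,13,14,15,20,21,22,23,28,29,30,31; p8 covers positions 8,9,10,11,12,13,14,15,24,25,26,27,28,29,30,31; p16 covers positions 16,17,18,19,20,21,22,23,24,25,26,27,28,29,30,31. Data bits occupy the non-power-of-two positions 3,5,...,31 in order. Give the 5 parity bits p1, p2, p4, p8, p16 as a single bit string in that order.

Place data bits at non-power-of-two positions: b3=0, b5=1, b6=1, b7=1, b9=0, b10=0, b11=0, b12=0, b13=0, b14=0, b15=1, b17=0, b18=1, b19=1, b20=0, b21=0, b22=1, b23=0, b24=0, b25=1, b26=0, b27=0, b28=0, b29=0, b30=0, b31=1.
p1 = XOR of data positions {3,5,7,9,11,13,15,17,19,21,23,25,27,29,31} = 0⊕1⊕1⊕0⊕0⊕0⊕1⊕0⊕1⊕0⊕0⊕1⊕0⊕0⊕1 = 0
p2 = XOR of data positions {3,6,7,10,11,14,15,18,19,22,23,26,27,30,31} = 0⊕1⊕1⊕0⊕0⊕0⊕1⊕1⊕1⊕1⊕0⊕0⊕0⊕0⊕1 = 1
p4 = XOR of data positions {5,6,7,12,13,14,15,20,21,22,23,28,29,30,31} = 1⊕1⊕1⊕0⊕0⊕0⊕1⊕0⊕0⊕1⊕0⊕0⊕0⊕0⊕1 = 0
p8 = XOR of data positions {9,10,11,12,13,14,15,24,25,26,27,28,29,30,31} = 0⊕0⊕0⊕0⊕0⊕0⊕1⊕0⊕1⊕0⊕0⊕0⊕0⊕0⊕1 = 1
p16 = XOR of data positions {17,18,19,20,21,22,23,24,25,26,27,28,29,30,31} = 0⊕1⊕1⊕0⊕0⊕1⊕0⊕0⊕1⊕0⊕0⊕0⊕0⊕0⊕1 = 1
Parity bits p1,p2,p4,p8,p16 = 01011

01011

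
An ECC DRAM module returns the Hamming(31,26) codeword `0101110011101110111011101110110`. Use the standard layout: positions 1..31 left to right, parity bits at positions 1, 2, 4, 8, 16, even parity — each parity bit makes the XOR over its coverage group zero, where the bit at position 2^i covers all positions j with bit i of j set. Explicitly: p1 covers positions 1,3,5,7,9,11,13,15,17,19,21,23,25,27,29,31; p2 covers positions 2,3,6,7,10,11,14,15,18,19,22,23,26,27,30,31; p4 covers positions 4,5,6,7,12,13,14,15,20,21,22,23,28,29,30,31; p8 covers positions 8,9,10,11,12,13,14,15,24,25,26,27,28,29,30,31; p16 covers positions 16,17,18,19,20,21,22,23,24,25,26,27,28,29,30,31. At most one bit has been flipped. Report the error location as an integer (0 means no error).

s1: b1⊕b3⊕b5⊕b7⊕b9⊕b11⊕b13⊕b15⊕b17⊕b19⊕b21⊕b23⊕b25⊕b27⊕b29⊕b31 = 0⊕0⊕1⊕0⊕1⊕1⊕1⊕1⊕1⊕1⊕1⊕1⊕1⊕1⊕1⊕0 = 0
s2: b2⊕b3⊕b6⊕b7⊕b10⊕b11⊕b14⊕b15⊕b18⊕b19⊕b22⊕b23⊕b26⊕b27⊕b30⊕b31 = 1⊕0⊕1⊕0⊕1⊕1⊕1⊕1⊕1⊕1⊕1⊕1⊕1⊕1⊕1⊕0 = 1
s4: b4⊕b5⊕b6⊕b7⊕b12⊕b13⊕b14⊕b15⊕b20⊕b21⊕b22⊕b23⊕b28⊕b29⊕b30⊕b31 = 1⊕1⊕1⊕0⊕0⊕1⊕1⊕1⊕0⊕1⊕1⊕1⊕0⊕1⊕1⊕0 = 1
s8: b8⊕b9⊕b10⊕b11⊕b12⊕b13⊕b14⊕b15⊕b24⊕b25⊕b26⊕b27⊕b28⊕b29⊕b30⊕b31 = 0⊕1⊕1⊕1⊕0⊕1⊕1⊕1⊕0⊕1⊕1⊕1⊕0⊕1⊕1⊕0 = 1
s16: b16⊕b17⊕b18⊕b19⊕b20⊕b21⊕b22⊕b23⊕b24⊕b25⊕b26⊕b27⊕b28⊕b29⊕b30⊕b31 = 0⊕1⊕1⊕1⊕0⊕1⊕1⊕1⊕0⊕1⊕1⊕1⊕0⊕1⊕1⊕0 = 1
Syndrome (s16...s1) = 11110 → position 30.

30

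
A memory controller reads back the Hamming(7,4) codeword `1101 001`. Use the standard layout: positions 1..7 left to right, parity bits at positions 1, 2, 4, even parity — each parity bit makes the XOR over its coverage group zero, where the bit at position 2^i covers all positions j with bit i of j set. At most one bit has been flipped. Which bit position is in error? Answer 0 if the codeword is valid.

0

s1: b1⊕b3⊕b5⊕b7 = 1⊕0⊕0⊕1 = 0
s2: b2⊕b3⊕b6⊕b7 = 1⊕0⊕0⊕1 = 0
s4: b4⊕b5⊕b6⊕b7 = 1⊕0⊕0⊕1 = 0
Syndrome (s4...s1) = 000 → position 0 (no error).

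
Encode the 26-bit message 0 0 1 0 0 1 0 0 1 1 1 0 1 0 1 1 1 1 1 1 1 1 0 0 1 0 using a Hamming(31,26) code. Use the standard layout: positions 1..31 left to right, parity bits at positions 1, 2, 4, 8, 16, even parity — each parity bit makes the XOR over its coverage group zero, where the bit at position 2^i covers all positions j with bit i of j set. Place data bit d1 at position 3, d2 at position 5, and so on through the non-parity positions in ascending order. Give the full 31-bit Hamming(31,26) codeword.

0001010101001110010111111110010

Place data bits at non-power-of-two positions: b3=0, b5=0, b6=1, b7=0, b9=0, b10=1, b11=0, b12=0, b13=1, b14=1, b15=1, b17=0, b18=1, b19=0, b20=1, b21=1, b22=1, b23=1, b24=1, b25=1, b26=1, b27=1, b28=0, b29=0, b30=1, b31=0.
p1 = XOR of data positions {3,5,7,9,11,13,15,17,19,21,23,25,27,29,31} = 0⊕0⊕0⊕0⊕0⊕1⊕1⊕0⊕0⊕1⊕1⊕1⊕1⊕0⊕0 = 0
p2 = XOR of data positions {3,6,7,10,11,14,15,18,19,22,23,26,27,30,31} = 0⊕1⊕0⊕1⊕0⊕1⊕1⊕1⊕0⊕1⊕1⊕1⊕1⊕1⊕0 = 0
p4 = XOR of data positions {5,6,7,12,13,14,15,20,21,22,23,28,29,30,31} = 0⊕1⊕0⊕0⊕1⊕1⊕1⊕1⊕1⊕1⊕1⊕0⊕0⊕1⊕0 = 1
p8 = XOR of data positions {9,10,11,12,13,14,15,24,25,26,27,28,29,30,31} = 0⊕1⊕0⊕0⊕1⊕1⊕1⊕1⊕1⊕1⊕1⊕0⊕0⊕1⊕0 = 1
p16 = XOR of data positions {17,18,19,20,21,22,23,24,25,26,27,28,29,30,31} = 0⊕1⊕0⊕1⊕1⊕1⊕1⊕1⊕1⊕1⊕1⊕0⊕0⊕1⊕0 = 0
Codeword b1..b31 = 0001010101001110010111111110010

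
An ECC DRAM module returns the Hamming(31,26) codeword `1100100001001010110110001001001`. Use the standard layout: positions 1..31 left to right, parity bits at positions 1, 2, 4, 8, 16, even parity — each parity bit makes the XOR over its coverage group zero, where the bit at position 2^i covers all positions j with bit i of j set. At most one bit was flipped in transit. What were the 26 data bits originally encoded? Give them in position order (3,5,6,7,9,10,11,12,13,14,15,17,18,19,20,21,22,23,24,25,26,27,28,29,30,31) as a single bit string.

s1: b1⊕b3⊕b5⊕b7⊕b9⊕b11⊕b13⊕b15⊕b17⊕b19⊕b21⊕b23⊕b25⊕b27⊕b29⊕b31 = 1⊕0⊕1⊕0⊕0⊕0⊕1⊕1⊕1⊕0⊕1⊕0⊕1⊕0⊕0⊕1 = 0
s2: b2⊕b3⊕b6⊕b7⊕b10⊕b11⊕b14⊕b15⊕b18⊕b19⊕b22⊕b23⊕b26⊕b27⊕b30⊕b31 = 1⊕0⊕0⊕0⊕1⊕0⊕0⊕1⊕1⊕0⊕0⊕0⊕0⊕0⊕0⊕1 = 1
s4: b4⊕b5⊕b6⊕b7⊕b12⊕b13⊕b14⊕b15⊕b20⊕b21⊕b22⊕b23⊕b28⊕b29⊕b30⊕b31 = 0⊕1⊕0⊕0⊕0⊕1⊕0⊕1⊕1⊕1⊕0⊕0⊕1⊕0⊕0⊕1 = 1
s8: b8⊕b9⊕b10⊕b11⊕b12⊕b13⊕b14⊕b15⊕b24⊕b25⊕b26⊕b27⊕b28⊕b29⊕b30⊕b31 = 0⊕0⊕1⊕0⊕0⊕1⊕0⊕1⊕0⊕1⊕0⊕0⊕1⊕0⊕0⊕1 = 0
s16: b16⊕b17⊕b18⊕b19⊕b20⊕b21⊕b22⊕b23⊕b24⊕b25⊕b26⊕b27⊕b28⊕b29⊕b30⊕b31 = 0⊕1⊕1⊕0⊕1⊕1⊕0⊕0⊕0⊕1⊕0⊕0⊕1⊕0⊕0⊕1 = 1
Syndrome (s16...s1) = 10110 → position 22.
Flip bit 22: corrected codeword = 1100100001001010110111001001001
Data bits at positions 3,5,6,7,9,10,11,12,13,14,15,17,18,19,20,21,22,23,24,25,26,27,28,29,30,31: 01000100101110111001001001

01000100101110111001001001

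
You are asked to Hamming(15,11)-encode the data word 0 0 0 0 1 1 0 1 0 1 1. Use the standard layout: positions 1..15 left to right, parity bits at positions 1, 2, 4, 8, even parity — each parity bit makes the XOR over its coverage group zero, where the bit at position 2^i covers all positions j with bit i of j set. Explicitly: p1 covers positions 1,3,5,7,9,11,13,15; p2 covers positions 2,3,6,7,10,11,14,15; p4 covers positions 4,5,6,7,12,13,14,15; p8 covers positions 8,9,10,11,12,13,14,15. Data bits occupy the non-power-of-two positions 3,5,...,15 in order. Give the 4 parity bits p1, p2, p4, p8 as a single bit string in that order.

Place data bits at non-power-of-two positions: b3=0, b5=0, b6=0, b7=0, b9=1, b10=1, b11=0, b12=1, b13=0, b14=1, b15=1.
p1 = XOR of data positions {3,5,7,9,11,13,15} = 0⊕0⊕0⊕1⊕0⊕0⊕1 = 0
p2 = XOR of data positions {3,6,7,10,11,14,15} = 0⊕0⊕0⊕1⊕0⊕1⊕1 = 1
p4 = XOR of data positions {5,6,7,12,13,14,15} = 0⊕0⊕0⊕1⊕0⊕1⊕1 = 1
p8 = XOR of data positions {9,10,11,12,13,14,15} = 1⊕1⊕0⊕1⊕0⊕1⊕1 = 1
Parity bits p1,p2,p4,p8 = 0111

0111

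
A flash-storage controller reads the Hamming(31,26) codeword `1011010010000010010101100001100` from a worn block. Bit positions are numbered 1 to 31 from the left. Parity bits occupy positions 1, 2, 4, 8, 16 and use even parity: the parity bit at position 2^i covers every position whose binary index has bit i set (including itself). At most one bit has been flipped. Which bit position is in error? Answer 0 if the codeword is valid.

s1: b1⊕b3⊕b5⊕b7⊕b9⊕b11⊕b13⊕b15⊕b17⊕b19⊕b21⊕b23⊕b25⊕b27⊕b29⊕b31 = 1⊕1⊕0⊕0⊕1⊕0⊕0⊕1⊕0⊕0⊕0⊕1⊕0⊕0⊕1⊕0 = 0
s2: b2⊕b3⊕b6⊕b7⊕b10⊕b11⊕b14⊕b15⊕b18⊕b19⊕b22⊕b23⊕b26⊕b27⊕b30⊕b31 = 0⊕1⊕1⊕0⊕0⊕0⊕0⊕1⊕1⊕0⊕1⊕1⊕0⊕0⊕0⊕0 = 0
s4: b4⊕b5⊕b6⊕b7⊕b12⊕b13⊕b14⊕b15⊕b20⊕b21⊕b22⊕b23⊕b28⊕b29⊕b30⊕b31 = 1⊕0⊕1⊕0⊕0⊕0⊕0⊕1⊕1⊕0⊕1⊕1⊕1⊕1⊕0⊕0 = 0
s8: b8⊕b9⊕b10⊕b11⊕b12⊕b13⊕b14⊕b15⊕b24⊕b25⊕b26⊕b27⊕b28⊕b29⊕b30⊕b31 = 0⊕1⊕0⊕0⊕0⊕0⊕0⊕1⊕0⊕0⊕0⊕0⊕1⊕1⊕0⊕0 = 0
s16: b16⊕b17⊕b18⊕b19⊕b20⊕b21⊕b22⊕b23⊕b24⊕b25⊕b26⊕b27⊕b28⊕b29⊕b30⊕b31 = 0⊕0⊕1⊕0⊕1⊕0⊕1⊕1⊕0⊕0⊕0⊕0⊕1⊕1⊕0⊕0 = 0
Syndrome (s16...s1) = 00000 → position 0 (no error).

0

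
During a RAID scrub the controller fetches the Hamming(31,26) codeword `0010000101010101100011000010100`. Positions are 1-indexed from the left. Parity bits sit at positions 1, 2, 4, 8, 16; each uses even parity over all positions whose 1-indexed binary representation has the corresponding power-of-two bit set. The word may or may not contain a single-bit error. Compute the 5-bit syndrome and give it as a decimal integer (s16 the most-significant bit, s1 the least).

7

s1: b1⊕b3⊕b5⊕b7⊕b9⊕b11⊕b13⊕b15⊕b17⊕b19⊕b21⊕b23⊕b25⊕b27⊕b29⊕b31 = 0⊕1⊕0⊕0⊕0⊕0⊕0⊕0⊕1⊕0⊕1⊕0⊕0⊕1⊕1⊕0 = 1
s2: b2⊕b3⊕b6⊕b7⊕b10⊕b11⊕b14⊕b15⊕b18⊕b19⊕b22⊕b23⊕b26⊕b27⊕b30⊕b31 = 0⊕1⊕0⊕0⊕1⊕0⊕1⊕0⊕0⊕0⊕1⊕0⊕0⊕1⊕0⊕0 = 1
s4: b4⊕b5⊕b6⊕b7⊕b12⊕b13⊕b14⊕b15⊕b20⊕b21⊕b22⊕b23⊕b28⊕b29⊕b30⊕b31 = 0⊕0⊕0⊕0⊕1⊕0⊕1⊕0⊕0⊕1⊕1⊕0⊕0⊕1⊕0⊕0 = 1
s8: b8⊕b9⊕b10⊕b11⊕b12⊕b13⊕b14⊕b15⊕b24⊕b25⊕b26⊕b27⊕b28⊕b29⊕b30⊕b31 = 1⊕0⊕1⊕0⊕1⊕0⊕1⊕0⊕0⊕0⊕0⊕1⊕0⊕1⊕0⊕0 = 0
s16: b16⊕b17⊕b18⊕b19⊕b20⊕b21⊕b22⊕b23⊕b24⊕b25⊕b26⊕b27⊕b28⊕b29⊕b30⊕b31 = 1⊕1⊕0⊕0⊕0⊕1⊕1⊕0⊕0⊕0⊕0⊕1⊕0⊕1⊕0⊕0 = 0
Syndrome (s16...s1) = 00111 → position 7.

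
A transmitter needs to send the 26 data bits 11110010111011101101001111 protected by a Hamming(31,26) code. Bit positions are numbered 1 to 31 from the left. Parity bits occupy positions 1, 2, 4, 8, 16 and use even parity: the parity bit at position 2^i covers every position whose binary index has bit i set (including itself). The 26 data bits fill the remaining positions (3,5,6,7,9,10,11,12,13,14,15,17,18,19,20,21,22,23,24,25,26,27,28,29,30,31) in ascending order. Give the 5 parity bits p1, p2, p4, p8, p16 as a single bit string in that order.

Place data bits at non-power-of-two positions: b3=1, b5=1, b6=1, b7=1, b9=0, b10=0, b11=1, b12=0, b13=1, b14=1, b15=1, b17=0, b18=1, b19=1, b20=1, b21=0, b22=1, b23=1, b24=0, b25=1, b26=0, b27=0, b28=1, b29=1, b30=1, b31=1.
p1 = XOR of data positions {3,5,7,9,11,13,15,17,19,21,23,25,27,29,31} = 1⊕1⊕1⊕0⊕1⊕1⊕1⊕0⊕1⊕0⊕1⊕1⊕0⊕1⊕1 = 1
p2 = XOR of data positions {3,6,7,10,11,14,15,18,19,22,23,26,27,30,31} = 1⊕1⊕1⊕0⊕1⊕1⊕1⊕1⊕1⊕1⊕1⊕0⊕0⊕1⊕1 = 0
p4 = XOR of data positions {5,6,7,12,13,14,15,20,21,22,23,28,29,30,31} = 1⊕1⊕1⊕0⊕1⊕1⊕1⊕1⊕0⊕1⊕1⊕1⊕1⊕1⊕1 = 1
p8 = XOR of data positions {9,10,11,12,13,14,15,24,25,26,27,28,29,30,31} = 0⊕0⊕1⊕0⊕1⊕1⊕1⊕0⊕1⊕0⊕0⊕1⊕1⊕1⊕1 = 1
p16 = XOR of data positions {17,18,19,20,21,22,23,24,25,26,27,28,29,30,31} = 0⊕1⊕1⊕1⊕0⊕1⊕1⊕0⊕1⊕0⊕0⊕1⊕1⊕1⊕1 = 0
Parity bits p1,p2,p4,p8,p16 = 10110

10110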